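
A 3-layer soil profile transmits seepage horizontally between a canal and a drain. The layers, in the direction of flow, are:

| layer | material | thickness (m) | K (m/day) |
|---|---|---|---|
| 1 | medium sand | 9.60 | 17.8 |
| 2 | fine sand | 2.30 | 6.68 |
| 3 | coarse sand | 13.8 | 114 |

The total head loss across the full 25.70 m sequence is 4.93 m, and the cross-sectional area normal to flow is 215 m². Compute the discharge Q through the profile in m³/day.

1060

Flow is perpendicular to layering, so the layers act in series and the equivalent K is the thickness-weighted harmonic mean.
Total thickness L = 9.60 + 2.30 + 13.8 = 25.70 m.
Σ(b_i/K_i) = 9.60/17.8 + 2.30/6.68 + 13.8/114 = 1.005 d.
K_eq = L / Σ(b_i/K_i) = 25.70 / 1.005 = 25.58 m/day.
Q = K_eq · A · (Δh/L) = 25.58 × 215 × (4.93/25.70) = 1055 m³/day.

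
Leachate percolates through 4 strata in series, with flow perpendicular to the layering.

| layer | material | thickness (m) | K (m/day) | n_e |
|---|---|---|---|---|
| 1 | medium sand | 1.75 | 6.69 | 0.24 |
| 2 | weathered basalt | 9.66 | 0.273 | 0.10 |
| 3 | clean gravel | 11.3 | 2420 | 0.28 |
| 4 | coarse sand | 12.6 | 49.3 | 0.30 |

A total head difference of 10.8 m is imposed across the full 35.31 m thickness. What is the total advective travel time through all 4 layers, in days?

With flow normal to the layers, continuity requires the same specific discharge q through every layer.
Σ(b_i/K_i) = 1.75/6.69 + 9.66/0.273 + 11.3/2420 + 12.6/49.3 = 35.91 d.
q = Δh / Σ(b_i/K_i) = 10.8 / 35.91 = 0.3008 m/day.
In each layer the seepage velocity is v_i = q/n_i, so the layer transit time is t_i = b_i·n_i / q:
  layer 1 (medium sand): t_1 = 1.75 × 0.24 / 0.3008 = 1.396 d
  layer 2 (weathered basalt): t_2 = 9.66 × 0.10 / 0.3008 = 3.212 d
  layer 3 (clean gravel): t_3 = 11.3 × 0.28 / 0.3008 = 10.52 d
  layer 4 (coarse sand): t_4 = 12.6 × 0.30 / 0.3008 = 12.57 d
Total t = Σ t_i = 27.69 days.

27.7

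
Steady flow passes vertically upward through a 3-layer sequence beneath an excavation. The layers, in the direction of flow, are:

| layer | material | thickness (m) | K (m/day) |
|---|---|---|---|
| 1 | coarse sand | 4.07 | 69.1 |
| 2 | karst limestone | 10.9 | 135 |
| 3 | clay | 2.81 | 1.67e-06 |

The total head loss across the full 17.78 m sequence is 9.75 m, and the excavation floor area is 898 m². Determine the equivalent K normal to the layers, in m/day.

Flow is perpendicular to layering, so the layers act in series and the equivalent K is the thickness-weighted harmonic mean.
Total thickness L = 4.07 + 10.9 + 2.81 = 17.78 m.
Σ(b_i/K_i) = 4.07/69.1 + 10.9/135 + 2.81/1.67e-06 = 1.683e+06 d.
K_eq = L / Σ(b_i/K_i) = 17.78 / 1.683e+06 = 1.057e-05 m/day.

1.06e-05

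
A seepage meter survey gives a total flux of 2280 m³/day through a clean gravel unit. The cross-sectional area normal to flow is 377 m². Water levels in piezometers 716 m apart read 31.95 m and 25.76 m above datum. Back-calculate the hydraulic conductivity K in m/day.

Hydraulic gradient i = (31.95 − 25.76) / 716 = 6.19 / 716 = 0.008645.
From Q = K·A·i, K = Q / (A·i) = 2280 / (377.0 × 0.008645) = 699.5 m/day.

700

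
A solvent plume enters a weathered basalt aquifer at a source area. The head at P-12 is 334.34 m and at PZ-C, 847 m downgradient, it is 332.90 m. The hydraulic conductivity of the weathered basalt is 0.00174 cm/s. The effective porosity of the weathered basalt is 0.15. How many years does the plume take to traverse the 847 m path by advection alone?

Convert K: 0.00174 cm/s × 864 = 1.503 m/day.
Hydraulic gradient i = (334.34 − 332.90) / 847 = 1.44 / 847 = 0.001700.
Darcy flux q = K · i = 1.503 × 0.001700 = 0.002556 m/day.
Seepage velocity v = q / n_e = 0.002556 / 0.15 = 0.01704 m/day.
Travel time t = L / v = 847 / 0.01704 = 49709 days = 136.1 years.

136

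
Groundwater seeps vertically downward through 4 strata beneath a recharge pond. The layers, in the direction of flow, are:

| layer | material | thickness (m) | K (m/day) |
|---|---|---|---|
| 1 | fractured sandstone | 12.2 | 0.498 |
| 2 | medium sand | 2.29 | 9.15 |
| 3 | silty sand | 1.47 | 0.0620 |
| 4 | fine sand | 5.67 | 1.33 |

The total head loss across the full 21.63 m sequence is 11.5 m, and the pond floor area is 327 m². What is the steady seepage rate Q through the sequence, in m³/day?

Flow is perpendicular to layering, so the layers act in series and the equivalent K is the thickness-weighted harmonic mean.
Total thickness L = 12.2 + 2.29 + 1.47 + 5.67 = 21.63 m.
Σ(b_i/K_i) = 12.2/0.498 + 2.29/9.15 + 1.47/0.0620 + 5.67/1.33 = 52.72 d.
K_eq = L / Σ(b_i/K_i) = 21.63 / 52.72 = 0.4103 m/day.
Q = K_eq · A · (Δh/L) = 0.4103 × 327 × (11.5/21.63) = 71.33 m³/day.

71.3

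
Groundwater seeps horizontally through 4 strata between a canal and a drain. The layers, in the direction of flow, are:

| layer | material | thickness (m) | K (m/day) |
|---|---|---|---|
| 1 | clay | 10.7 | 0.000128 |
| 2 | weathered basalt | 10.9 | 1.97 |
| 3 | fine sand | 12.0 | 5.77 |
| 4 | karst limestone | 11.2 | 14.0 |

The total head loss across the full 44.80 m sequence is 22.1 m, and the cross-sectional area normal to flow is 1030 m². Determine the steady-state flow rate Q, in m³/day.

Flow is perpendicular to layering, so the layers act in series and the equivalent K is the thickness-weighted harmonic mean.
Total thickness L = 10.7 + 10.9 + 12.0 + 11.2 = 44.80 m.
Σ(b_i/K_i) = 10.7/0.000128 + 10.9/1.97 + 12.0/5.77 + 11.2/14.0 = 83602 d.
K_eq = L / Σ(b_i/K_i) = 44.80 / 83602 = 0.0005359 m/day.
Q = K_eq · A · (Δh/L) = 0.0005359 × 1030 × (22.1/44.80) = 0.2723 m³/day.

0.272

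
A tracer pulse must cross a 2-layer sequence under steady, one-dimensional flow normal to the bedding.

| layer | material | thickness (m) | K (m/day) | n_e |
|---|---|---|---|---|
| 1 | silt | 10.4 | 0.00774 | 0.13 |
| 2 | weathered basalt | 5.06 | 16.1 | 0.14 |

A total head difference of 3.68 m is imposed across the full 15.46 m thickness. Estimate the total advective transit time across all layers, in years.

With flow normal to the layers, continuity requires the same specific discharge q through every layer.
Σ(b_i/K_i) = 10.4/0.00774 + 5.06/16.1 = 1344 d.
q = Δh / Σ(b_i/K_i) = 3.68 / 1344 = 0.002738 m/day.
In each layer the seepage velocity is v_i = q/n_i, so the layer transit time is t_i = b_i·n_i / q:
  layer 1 (silt): t_1 = 10.4 × 0.13 / 0.002738 = 493.8 d
  layer 2 (weathered basalt): t_2 = 5.06 × 0.14 / 0.002738 = 258.7 d
Total t = Σ t_i = 752.5 days = 2.060 years.

2.06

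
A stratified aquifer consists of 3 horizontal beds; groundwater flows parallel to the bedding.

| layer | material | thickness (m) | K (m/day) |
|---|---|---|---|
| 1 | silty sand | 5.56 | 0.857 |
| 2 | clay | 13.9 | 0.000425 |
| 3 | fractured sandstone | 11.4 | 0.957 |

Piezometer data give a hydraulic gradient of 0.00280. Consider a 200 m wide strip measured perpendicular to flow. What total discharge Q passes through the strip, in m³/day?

8.78

Flow is parallel to layering, so each bed carries its own Darcy discharge and the transmissivities add.
Σ(K_i·b_i) = 0.857×5.56 + 0.000425×13.9 + 0.957×11.4 = 15.68 m²/day.
Hydraulic gradient i = 0.00280.
Q = Σ(K_i·b_i) · W · i = 15.68 × 200 × 0.002800 = 8.781 m³/day.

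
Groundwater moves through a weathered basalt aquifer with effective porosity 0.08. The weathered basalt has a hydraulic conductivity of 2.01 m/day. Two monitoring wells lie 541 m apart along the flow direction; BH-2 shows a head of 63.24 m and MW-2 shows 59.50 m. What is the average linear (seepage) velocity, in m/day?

Hydraulic gradient i = (63.24 − 59.50) / 541 = 3.74 / 541 = 0.006913.
Darcy flux q = K · i = 2.010 × 0.006913 = 0.01390 m/day.
Seepage velocity v = q / n_e = 0.01390 / 0.08 = 0.1737 m/day.

0.174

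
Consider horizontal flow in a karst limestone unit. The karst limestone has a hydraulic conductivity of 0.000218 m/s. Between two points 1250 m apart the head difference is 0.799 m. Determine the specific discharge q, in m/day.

0.0120

Convert K: 0.000218 m/s × 86400 = 18.84 m/day.
Hydraulic gradient i = Δh / L = 0.799 / 1250 = 0.0006392.
Specific discharge q = K · i = 18.84 × 0.0006392 = 0.01204 m/day.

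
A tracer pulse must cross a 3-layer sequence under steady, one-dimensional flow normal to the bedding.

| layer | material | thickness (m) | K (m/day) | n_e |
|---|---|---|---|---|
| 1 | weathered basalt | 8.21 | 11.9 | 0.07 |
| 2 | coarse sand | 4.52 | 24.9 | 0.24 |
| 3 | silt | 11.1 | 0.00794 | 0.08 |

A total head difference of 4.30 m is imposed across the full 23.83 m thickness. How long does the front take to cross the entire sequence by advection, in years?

2.27

With flow normal to the layers, continuity requires the same specific discharge q through every layer.
Σ(b_i/K_i) = 8.21/11.9 + 4.52/24.9 + 11.1/0.00794 = 1399 d.
q = Δh / Σ(b_i/K_i) = 4.30 / 1399 = 0.003074 m/day.
In each layer the seepage velocity is v_i = q/n_i, so the layer transit time is t_i = b_i·n_i / q:
  layer 1 (weathered basalt): t_1 = 8.21 × 0.07 / 0.003074 = 187.0 d
  layer 2 (coarse sand): t_2 = 4.52 × 0.24 / 0.003074 = 352.9 d
  layer 3 (silt): t_3 = 11.1 × 0.08 / 0.003074 = 288.9 d
Total t = Σ t_i = 828.7 days = 2.269 years.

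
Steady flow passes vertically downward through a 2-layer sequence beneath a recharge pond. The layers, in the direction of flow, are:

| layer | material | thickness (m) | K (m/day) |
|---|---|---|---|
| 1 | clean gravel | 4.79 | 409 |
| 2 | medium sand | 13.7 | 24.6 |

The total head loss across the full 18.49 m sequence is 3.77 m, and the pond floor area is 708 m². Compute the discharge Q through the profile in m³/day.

Flow is perpendicular to layering, so the layers act in series and the equivalent K is the thickness-weighted harmonic mean.
Total thickness L = 4.79 + 13.7 = 18.49 m.
Σ(b_i/K_i) = 4.79/409 + 13.7/24.6 = 0.5686 d.
K_eq = L / Σ(b_i/K_i) = 18.49 / 0.5686 = 32.52 m/day.
Q = K_eq · A · (Δh/L) = 32.52 × 708 × (3.77/18.49) = 4694 m³/day.

4690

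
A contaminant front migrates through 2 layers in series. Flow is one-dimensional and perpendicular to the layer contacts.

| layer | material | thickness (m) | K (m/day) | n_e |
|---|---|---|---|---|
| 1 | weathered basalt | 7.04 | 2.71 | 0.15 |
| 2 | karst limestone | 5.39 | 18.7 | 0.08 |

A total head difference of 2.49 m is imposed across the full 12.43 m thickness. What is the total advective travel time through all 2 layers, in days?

1.72

With flow normal to the layers, continuity requires the same specific discharge q through every layer.
Σ(b_i/K_i) = 7.04/2.71 + 5.39/18.7 = 2.886 d.
q = Δh / Σ(b_i/K_i) = 2.49 / 2.886 = 0.8628 m/day.
In each layer the seepage velocity is v_i = q/n_i, so the layer transit time is t_i = b_i·n_i / q:
  layer 1 (weathered basalt): t_1 = 7.04 × 0.15 / 0.8628 = 1.224 d
  layer 2 (karst limestone): t_2 = 5.39 × 0.08 / 0.8628 = 0.4998 d
Total t = Σ t_i = 1.724 days.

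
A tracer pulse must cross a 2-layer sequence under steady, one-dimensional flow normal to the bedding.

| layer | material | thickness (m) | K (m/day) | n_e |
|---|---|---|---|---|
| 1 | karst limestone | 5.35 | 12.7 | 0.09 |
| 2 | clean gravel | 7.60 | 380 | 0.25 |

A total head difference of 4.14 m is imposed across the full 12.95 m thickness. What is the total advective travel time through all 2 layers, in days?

0.254

With flow normal to the layers, continuity requires the same specific discharge q through every layer.
Σ(b_i/K_i) = 5.35/12.7 + 7.60/380 = 0.4413 d.
q = Δh / Σ(b_i/K_i) = 4.14 / 0.4413 = 9.382 m/day.
In each layer the seepage velocity is v_i = q/n_i, so the layer transit time is t_i = b_i·n_i / q:
  layer 1 (karst limestone): t_1 = 5.35 × 0.09 / 9.382 = 0.05132 d
  layer 2 (clean gravel): t_2 = 7.60 × 0.25 / 9.382 = 0.2025 d
Total t = Σ t_i = 0.2538 days.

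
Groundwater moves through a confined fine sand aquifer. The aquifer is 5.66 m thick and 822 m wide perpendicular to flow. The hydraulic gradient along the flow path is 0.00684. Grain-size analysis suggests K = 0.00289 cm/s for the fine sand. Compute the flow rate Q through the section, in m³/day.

Convert K: 0.00289 cm/s × 864 = 2.497 m/day.
Cross-sectional area A = 822 × 5.66 = 4653 m².
Hydraulic gradient i = 0.00684.
Darcy's law: Q = K · A · i = 2.497 × 4653 × 0.006840 = 79.46 m³/day.

79.5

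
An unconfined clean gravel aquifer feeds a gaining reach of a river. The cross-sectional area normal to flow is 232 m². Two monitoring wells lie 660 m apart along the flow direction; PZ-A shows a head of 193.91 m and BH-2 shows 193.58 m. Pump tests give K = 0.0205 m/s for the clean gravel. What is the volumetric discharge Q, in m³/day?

205

Convert K: 0.0205 m/s × 86400 = 1771 m/day.
Hydraulic gradient i = (193.91 − 193.58) / 660 = 0.33 / 660 = 0.0005000.
Darcy's law: Q = K · A · i = 1771 × 232.0 × 0.0005000 = 205.5 m³/day.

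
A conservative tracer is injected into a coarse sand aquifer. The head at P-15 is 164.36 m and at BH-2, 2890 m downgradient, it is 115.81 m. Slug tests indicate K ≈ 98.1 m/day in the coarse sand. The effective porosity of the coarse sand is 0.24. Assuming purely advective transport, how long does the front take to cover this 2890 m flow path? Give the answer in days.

421

Hydraulic gradient i = (164.36 − 115.81) / 2890 = 48.55 / 2890 = 0.01680.
Darcy flux q = K · i = 98.10 × 0.01680 = 1.648 m/day.
Seepage velocity v = q / n_e = 1.648 / 0.24 = 6.867 m/day.
Travel time t = L / v = 2890 / 6.867 = 420.9 days.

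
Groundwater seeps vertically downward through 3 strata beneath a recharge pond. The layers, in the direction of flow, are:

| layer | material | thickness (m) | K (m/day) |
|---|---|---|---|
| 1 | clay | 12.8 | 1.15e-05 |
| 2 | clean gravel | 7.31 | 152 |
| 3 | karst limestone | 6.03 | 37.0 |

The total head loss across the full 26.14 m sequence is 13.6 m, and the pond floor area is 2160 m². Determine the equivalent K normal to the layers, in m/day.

2.35e-05

Flow is perpendicular to layering, so the layers act in series and the equivalent K is the thickness-weighted harmonic mean.
Total thickness L = 12.8 + 7.31 + 6.03 = 26.14 m.
Σ(b_i/K_i) = 12.8/1.15e-05 + 7.31/152 + 6.03/37.0 = 1.113e+06 d.
K_eq = L / Σ(b_i/K_i) = 26.14 / 1.113e+06 = 2.349e-05 m/day.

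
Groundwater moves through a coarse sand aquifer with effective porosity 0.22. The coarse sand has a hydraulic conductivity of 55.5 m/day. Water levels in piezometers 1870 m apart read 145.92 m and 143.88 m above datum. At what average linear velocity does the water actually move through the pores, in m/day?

0.275

Hydraulic gradient i = (145.92 − 143.88) / 1870 = 2.04 / 1870 = 0.001091.
Darcy flux q = K · i = 55.50 × 0.001091 = 0.06055 m/day.
Seepage velocity v = q / n_e = 0.06055 / 0.22 = 0.2752 m/day.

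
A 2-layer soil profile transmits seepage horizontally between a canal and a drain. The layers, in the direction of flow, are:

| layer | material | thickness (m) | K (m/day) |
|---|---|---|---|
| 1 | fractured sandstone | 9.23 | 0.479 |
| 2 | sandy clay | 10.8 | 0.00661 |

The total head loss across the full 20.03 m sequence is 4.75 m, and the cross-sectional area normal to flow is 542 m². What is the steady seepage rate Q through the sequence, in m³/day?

Flow is perpendicular to layering, so the layers act in series and the equivalent K is the thickness-weighted harmonic mean.
Total thickness L = 9.23 + 10.8 = 20.03 m.
Σ(b_i/K_i) = 9.23/0.479 + 10.8/0.00661 = 1653 d.
K_eq = L / Σ(b_i/K_i) = 20.03 / 1653 = 0.01212 m/day.
Q = K_eq · A · (Δh/L) = 0.01212 × 542 × (4.75/20.03) = 1.557 m³/day.

1.56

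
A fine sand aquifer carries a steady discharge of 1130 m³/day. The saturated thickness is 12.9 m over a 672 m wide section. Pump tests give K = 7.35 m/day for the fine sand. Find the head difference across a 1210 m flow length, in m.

21.5

Cross-sectional area A = 672 × 12.9 = 8669 m².
From Q = K·A·i, i = Q / (K·A) = 1130 / (7.350 × 8669) = 0.01774.
Head loss Δh = i · L = 0.01774 × 1210 = 21.46 m.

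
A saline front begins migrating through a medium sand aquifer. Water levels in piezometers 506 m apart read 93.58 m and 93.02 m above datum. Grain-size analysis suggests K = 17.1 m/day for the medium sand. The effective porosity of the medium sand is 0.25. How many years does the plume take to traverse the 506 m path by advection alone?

18.3

Hydraulic gradient i = (93.58 − 93.02) / 506 = 0.56 / 506 = 0.001107.
Darcy flux q = K · i = 17.10 × 0.001107 = 0.01892 m/day.
Seepage velocity v = q / n_e = 0.01892 / 0.25 = 0.07570 m/day.
Travel time t = L / v = 506 / 0.07570 = 6684 days = 18.30 years.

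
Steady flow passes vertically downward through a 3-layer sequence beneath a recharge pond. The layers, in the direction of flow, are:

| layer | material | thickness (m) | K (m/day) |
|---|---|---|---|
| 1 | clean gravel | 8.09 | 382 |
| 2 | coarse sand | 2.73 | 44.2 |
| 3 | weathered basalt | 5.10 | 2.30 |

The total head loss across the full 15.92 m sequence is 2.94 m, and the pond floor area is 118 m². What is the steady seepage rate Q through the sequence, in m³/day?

Flow is perpendicular to layering, so the layers act in series and the equivalent K is the thickness-weighted harmonic mean.
Total thickness L = 8.09 + 2.73 + 5.10 = 15.92 m.
Σ(b_i/K_i) = 8.09/382 + 2.73/44.2 + 5.10/2.30 = 2.300 d.
K_eq = L / Σ(b_i/K_i) = 15.92 / 2.300 = 6.921 m/day.
Q = K_eq · A · (Δh/L) = 6.921 × 118 × (2.94/15.92) = 150.8 m³/day.

151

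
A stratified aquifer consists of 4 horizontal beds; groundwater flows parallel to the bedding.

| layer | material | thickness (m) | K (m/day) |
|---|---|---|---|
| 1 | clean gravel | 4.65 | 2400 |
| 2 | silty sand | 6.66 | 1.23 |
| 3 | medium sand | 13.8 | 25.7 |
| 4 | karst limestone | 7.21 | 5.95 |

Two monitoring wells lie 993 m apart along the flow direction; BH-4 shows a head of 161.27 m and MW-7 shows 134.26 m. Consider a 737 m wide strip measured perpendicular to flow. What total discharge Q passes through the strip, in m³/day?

232000

Flow is parallel to layering, so each bed carries its own Darcy discharge and the transmissivities add.
Σ(K_i·b_i) = 2400×4.65 + 1.23×6.66 + 25.7×13.8 + 5.95×7.21 = 11566 m²/day.
Hydraulic gradient i = (161.27 − 134.26) / 993 = 27.01 / 993 = 0.02720.
Q = Σ(K_i·b_i) · W · i = 11566 × 737 × 0.02720 = 2.319e+05 m³/day.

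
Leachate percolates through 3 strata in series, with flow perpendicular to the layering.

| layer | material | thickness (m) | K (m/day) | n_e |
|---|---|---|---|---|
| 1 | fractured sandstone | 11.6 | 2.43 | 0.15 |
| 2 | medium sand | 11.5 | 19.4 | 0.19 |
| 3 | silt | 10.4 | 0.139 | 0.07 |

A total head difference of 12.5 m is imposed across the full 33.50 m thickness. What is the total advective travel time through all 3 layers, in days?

29.8

With flow normal to the layers, continuity requires the same specific discharge q through every layer.
Σ(b_i/K_i) = 11.6/2.43 + 11.5/19.4 + 10.4/0.139 = 80.19 d.
q = Δh / Σ(b_i/K_i) = 12.5 / 80.19 = 0.1559 m/day.
In each layer the seepage velocity is v_i = q/n_i, so the layer transit time is t_i = b_i·n_i / q:
  layer 1 (fractured sandstone): t_1 = 11.6 × 0.15 / 0.1559 = 11.16 d
  layer 2 (medium sand): t_2 = 11.5 × 0.19 / 0.1559 = 14.02 d
  layer 3 (silt): t_3 = 10.4 × 0.07 / 0.1559 = 4.670 d
Total t = Σ t_i = 29.85 days.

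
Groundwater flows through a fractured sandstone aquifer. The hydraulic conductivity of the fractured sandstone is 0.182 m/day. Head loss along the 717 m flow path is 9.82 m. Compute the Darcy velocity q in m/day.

0.00249

Hydraulic gradient i = Δh / L = 9.82 / 717 = 0.01370.
Specific discharge q = K · i = 0.1820 × 0.01370 = 0.002493 m/day.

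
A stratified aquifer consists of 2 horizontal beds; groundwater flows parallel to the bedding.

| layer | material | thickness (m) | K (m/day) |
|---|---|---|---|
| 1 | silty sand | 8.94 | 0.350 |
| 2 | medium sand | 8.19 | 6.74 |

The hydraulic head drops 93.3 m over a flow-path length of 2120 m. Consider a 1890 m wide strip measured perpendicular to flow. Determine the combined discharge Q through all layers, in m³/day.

Flow is parallel to layering, so each bed carries its own Darcy discharge and the transmissivities add.
Σ(K_i·b_i) = 0.350×8.94 + 6.74×8.19 = 58.33 m²/day.
Hydraulic gradient i = Δh / L = 93.3 / 2120 = 0.04401.
Q = Σ(K_i·b_i) · W · i = 58.33 × 1890 × 0.04401 = 4852 m³/day.

4850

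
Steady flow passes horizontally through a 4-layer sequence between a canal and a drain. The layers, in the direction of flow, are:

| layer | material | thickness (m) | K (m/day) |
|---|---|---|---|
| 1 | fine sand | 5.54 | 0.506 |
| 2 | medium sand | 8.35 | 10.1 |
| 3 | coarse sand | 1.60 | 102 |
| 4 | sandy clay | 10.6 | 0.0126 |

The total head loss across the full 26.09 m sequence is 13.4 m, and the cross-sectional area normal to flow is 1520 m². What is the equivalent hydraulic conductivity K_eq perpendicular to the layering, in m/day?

Flow is perpendicular to layering, so the layers act in series and the equivalent K is the thickness-weighted harmonic mean.
Total thickness L = 5.54 + 8.35 + 1.60 + 10.6 = 26.09 m.
Σ(b_i/K_i) = 5.54/0.506 + 8.35/10.1 + 1.60/102 + 10.6/0.0126 = 853.1 d.
K_eq = L / Σ(b_i/K_i) = 26.09 / 853.1 = 0.03058 m/day.

0.0306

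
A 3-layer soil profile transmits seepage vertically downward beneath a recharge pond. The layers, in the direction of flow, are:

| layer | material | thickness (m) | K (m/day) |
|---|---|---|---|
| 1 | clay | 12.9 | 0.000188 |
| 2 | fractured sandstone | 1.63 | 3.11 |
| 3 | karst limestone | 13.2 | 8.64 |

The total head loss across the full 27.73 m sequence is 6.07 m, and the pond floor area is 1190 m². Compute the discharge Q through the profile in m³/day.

Flow is perpendicular to layering, so the layers act in series and the equivalent K is the thickness-weighted harmonic mean.
Total thickness L = 12.9 + 1.63 + 13.2 = 27.73 m.
Σ(b_i/K_i) = 12.9/0.000188 + 1.63/3.11 + 13.2/8.64 = 68619 d.
K_eq = L / Σ(b_i/K_i) = 27.73 / 68619 = 0.0004041 m/day.
Q = K_eq · A · (Δh/L) = 0.0004041 × 1190 × (6.07/27.73) = 0.1053 m³/day.

0.105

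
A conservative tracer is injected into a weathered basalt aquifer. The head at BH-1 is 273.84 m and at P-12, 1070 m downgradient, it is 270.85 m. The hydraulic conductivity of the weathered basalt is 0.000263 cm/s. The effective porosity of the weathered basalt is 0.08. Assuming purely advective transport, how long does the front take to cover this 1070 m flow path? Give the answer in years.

Convert K: 0.000263 cm/s × 864 = 0.2272 m/day.
Hydraulic gradient i = (273.84 − 270.85) / 1070 = 2.99 / 1070 = 0.002794.
Darcy flux q = K · i = 0.2272 × 0.002794 = 0.0006350 m/day.
Seepage velocity v = q / n_e = 0.0006350 / 0.08 = 0.007937 m/day.
Travel time t = L / v = 1070 / 0.007937 = 1.348e+05 days = 369.1 years.

369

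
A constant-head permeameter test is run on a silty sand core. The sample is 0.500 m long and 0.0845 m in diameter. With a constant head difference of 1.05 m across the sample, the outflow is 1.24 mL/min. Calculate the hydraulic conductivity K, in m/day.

0.152

Cross-sectional area A = π·(d/2)² = π × (0.0845/2)² = 0.005608 m².
Convert discharge: 1.24 mL/min = 2.067e-08 m³/s.
Darcy's law rearranged: K = Q·L / (A·Δh) = 2.067e-08 × 0.500 / (0.005608 × 1.05) = 1.755e-06 m/s = 0.1516 m/day.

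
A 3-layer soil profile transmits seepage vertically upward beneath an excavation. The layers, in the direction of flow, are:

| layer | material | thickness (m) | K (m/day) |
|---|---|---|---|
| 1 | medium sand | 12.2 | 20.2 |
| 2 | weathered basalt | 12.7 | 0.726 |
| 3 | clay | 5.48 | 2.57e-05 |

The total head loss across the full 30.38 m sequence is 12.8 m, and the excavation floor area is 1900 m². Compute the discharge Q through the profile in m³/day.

0.114

Flow is perpendicular to layering, so the layers act in series and the equivalent K is the thickness-weighted harmonic mean.
Total thickness L = 12.2 + 12.7 + 5.48 = 30.38 m.
Σ(b_i/K_i) = 12.2/20.2 + 12.7/0.726 + 5.48/2.57e-05 = 2.132e+05 d.
K_eq = L / Σ(b_i/K_i) = 30.38 / 2.132e+05 = 0.0001425 m/day.
Q = K_eq · A · (Δh/L) = 0.0001425 × 1900 × (12.8/30.38) = 0.1140 m³/day.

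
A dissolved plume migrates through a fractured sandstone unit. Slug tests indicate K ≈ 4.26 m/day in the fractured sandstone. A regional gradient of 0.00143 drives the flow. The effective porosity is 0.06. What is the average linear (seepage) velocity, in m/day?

0.102

Hydraulic gradient i = 0.00143.
Darcy flux q = K · i = 4.260 × 0.001430 = 0.006092 m/day.
Seepage velocity v = q / n_e = 0.006092 / 0.06 = 0.1015 m/day.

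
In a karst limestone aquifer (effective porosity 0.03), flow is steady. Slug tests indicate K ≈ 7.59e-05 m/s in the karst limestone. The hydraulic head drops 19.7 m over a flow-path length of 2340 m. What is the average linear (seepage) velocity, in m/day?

Convert K: 7.59e-05 m/s × 86400 = 6.558 m/day.
Hydraulic gradient i = Δh / L = 19.7 / 2340 = 0.008419.
Darcy flux q = K · i = 6.558 × 0.008419 = 0.05521 m/day.
Seepage velocity v = q / n_e = 0.05521 / 0.03 = 1.840 m/day.

1.84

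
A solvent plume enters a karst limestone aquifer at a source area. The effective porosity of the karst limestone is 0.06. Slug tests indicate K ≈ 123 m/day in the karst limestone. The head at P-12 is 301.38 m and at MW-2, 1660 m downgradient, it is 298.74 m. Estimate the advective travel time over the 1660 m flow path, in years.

Hydraulic gradient i = (301.38 − 298.74) / 1660 = 2.64 / 1660 = 0.001590.
Darcy flux q = K · i = 123.0 × 0.001590 = 0.1956 m/day.
Seepage velocity v = q / n_e = 0.1956 / 0.06 = 3.260 m/day.
Travel time t = L / v = 1660 / 3.260 = 509.2 days = 1.394 years.

1.39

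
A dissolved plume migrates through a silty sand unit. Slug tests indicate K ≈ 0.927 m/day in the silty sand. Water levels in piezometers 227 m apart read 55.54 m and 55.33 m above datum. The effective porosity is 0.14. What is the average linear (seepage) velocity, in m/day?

Hydraulic gradient i = (55.54 − 55.33) / 227 = 0.21 / 227 = 0.0009251.
Darcy flux q = K · i = 0.9270 × 0.0009251 = 0.0008576 m/day.
Seepage velocity v = q / n_e = 0.0008576 / 0.14 = 0.006126 m/day.

0.00613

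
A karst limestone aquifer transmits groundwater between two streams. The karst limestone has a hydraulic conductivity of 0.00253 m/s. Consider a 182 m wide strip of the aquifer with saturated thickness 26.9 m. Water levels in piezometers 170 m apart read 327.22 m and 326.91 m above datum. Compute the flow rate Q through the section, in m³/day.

Convert K: 0.00253 m/s × 86400 = 218.6 m/day.
Cross-sectional area A = 182 × 26.9 = 4896 m².
Hydraulic gradient i = (327.22 − 326.91) / 170 = 0.31 / 170 = 0.001824.
Darcy's law: Q = K · A · i = 218.6 × 4896 × 0.001824 = 1952 m³/day.

1950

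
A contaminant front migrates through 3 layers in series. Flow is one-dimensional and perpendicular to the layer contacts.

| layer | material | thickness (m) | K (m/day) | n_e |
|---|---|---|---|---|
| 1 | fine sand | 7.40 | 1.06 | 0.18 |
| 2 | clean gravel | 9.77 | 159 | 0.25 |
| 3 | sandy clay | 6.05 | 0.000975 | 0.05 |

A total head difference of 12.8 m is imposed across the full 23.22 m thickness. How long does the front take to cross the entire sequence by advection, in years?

With flow normal to the layers, continuity requires the same specific discharge q through every layer.
Σ(b_i/K_i) = 7.40/1.06 + 9.77/159 + 6.05/0.000975 = 6212 d.
q = Δh / Σ(b_i/K_i) = 12.8 / 6212 = 0.002060 m/day.
In each layer the seepage velocity is v_i = q/n_i, so the layer transit time is t_i = b_i·n_i / q:
  layer 1 (fine sand): t_1 = 7.40 × 0.18 / 0.002060 = 646.5 d
  layer 2 (clean gravel): t_2 = 9.77 × 0.25 / 0.002060 = 1185 d
  layer 3 (sandy clay): t_3 = 6.05 × 0.05 / 0.002060 = 146.8 d
Total t = Σ t_i = 1979 days = 5.417 years.

5.42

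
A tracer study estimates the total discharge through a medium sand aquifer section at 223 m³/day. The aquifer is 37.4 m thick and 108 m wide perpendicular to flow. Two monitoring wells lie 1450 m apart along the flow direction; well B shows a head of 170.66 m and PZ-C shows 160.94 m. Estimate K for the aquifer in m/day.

8.24

Cross-sectional area A = 108 × 37.4 = 4039 m².
Hydraulic gradient i = (170.66 − 160.94) / 1450 = 9.72 / 1450 = 0.006703.
From Q = K·A·i, K = Q / (A·i) = 223 / (4039 × 0.006703) = 8.236 m/day.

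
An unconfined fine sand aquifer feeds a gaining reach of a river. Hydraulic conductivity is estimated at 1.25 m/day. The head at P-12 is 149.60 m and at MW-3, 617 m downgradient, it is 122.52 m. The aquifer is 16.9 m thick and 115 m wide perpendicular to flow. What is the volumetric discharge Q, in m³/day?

107

Cross-sectional area A = 115 × 16.9 = 1943 m².
Hydraulic gradient i = (149.60 − 122.52) / 617 = 27.08 / 617 = 0.04389.
Darcy's law: Q = K · A · i = 1.250 × 1943 × 0.04389 = 106.6 m³/day.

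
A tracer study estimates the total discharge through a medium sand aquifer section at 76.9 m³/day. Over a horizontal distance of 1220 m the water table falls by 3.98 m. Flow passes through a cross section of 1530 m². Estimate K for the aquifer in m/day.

Hydraulic gradient i = Δh / L = 3.98 / 1220 = 0.003262.
From Q = K·A·i, K = Q / (A·i) = 76.9 / (1530 × 0.003262) = 15.41 m/day.

15.4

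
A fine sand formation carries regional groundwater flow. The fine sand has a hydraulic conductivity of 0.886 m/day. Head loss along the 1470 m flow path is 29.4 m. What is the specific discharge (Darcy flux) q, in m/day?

0.0177

Hydraulic gradient i = Δh / L = 29.4 / 1470 = 0.02000.
Specific discharge q = K · i = 0.8860 × 0.02000 = 0.01772 m/day.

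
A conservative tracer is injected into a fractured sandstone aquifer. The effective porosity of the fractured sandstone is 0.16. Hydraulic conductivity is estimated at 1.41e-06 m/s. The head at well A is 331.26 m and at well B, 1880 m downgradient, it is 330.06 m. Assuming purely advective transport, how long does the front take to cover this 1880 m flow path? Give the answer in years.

Convert K: 1.41e-06 m/s × 86400 = 0.1218 m/day.
Hydraulic gradient i = (331.26 − 330.06) / 1880 = 1.2 / 1880 = 0.0006383.
Darcy flux q = K · i = 0.1218 × 0.0006383 = 7.776e-05 m/day.
Seepage velocity v = q / n_e = 7.776e-05 / 0.16 = 0.0004860 m/day.
Travel time t = L / v = 1880 / 0.0004860 = 3.868e+06 days = 10591 years.

10600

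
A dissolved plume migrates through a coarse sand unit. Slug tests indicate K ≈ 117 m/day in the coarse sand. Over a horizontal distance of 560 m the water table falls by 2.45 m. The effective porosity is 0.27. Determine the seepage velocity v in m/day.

Hydraulic gradient i = Δh / L = 2.45 / 560 = 0.004375.
Darcy flux q = K · i = 117.0 × 0.004375 = 0.5119 m/day.
Seepage velocity v = q / n_e = 0.5119 / 0.27 = 1.896 m/day.

1.90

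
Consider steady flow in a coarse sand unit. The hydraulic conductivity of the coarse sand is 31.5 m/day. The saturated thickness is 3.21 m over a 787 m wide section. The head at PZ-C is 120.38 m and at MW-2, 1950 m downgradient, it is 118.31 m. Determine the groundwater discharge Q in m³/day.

84.5

Cross-sectional area A = 787 × 3.21 = 2526 m².
Hydraulic gradient i = (120.38 − 118.31) / 1950 = 2.07 / 1950 = 0.001062.
Darcy's law: Q = K · A · i = 31.50 × 2526 × 0.001062 = 84.47 m³/day.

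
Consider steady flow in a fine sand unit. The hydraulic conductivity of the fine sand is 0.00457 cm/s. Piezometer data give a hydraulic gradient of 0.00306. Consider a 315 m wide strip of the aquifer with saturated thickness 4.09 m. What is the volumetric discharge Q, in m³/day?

15.6

Convert K: 0.00457 cm/s × 864 = 3.948 m/day.
Cross-sectional area A = 315 × 4.09 = 1288 m².
Hydraulic gradient i = 0.00306.
Darcy's law: Q = K · A · i = 3.948 × 1288 × 0.003060 = 15.57 m³/day.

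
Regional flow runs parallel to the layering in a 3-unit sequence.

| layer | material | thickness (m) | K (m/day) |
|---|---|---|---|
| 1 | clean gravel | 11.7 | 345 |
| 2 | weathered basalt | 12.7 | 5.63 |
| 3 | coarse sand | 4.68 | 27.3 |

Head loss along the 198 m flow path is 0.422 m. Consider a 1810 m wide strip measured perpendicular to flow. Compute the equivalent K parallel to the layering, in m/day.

Flow is parallel to layering, so each bed carries its own Darcy discharge and the transmissivities add.
Σ(K_i·b_i) = 345×11.7 + 5.63×12.7 + 27.3×4.68 = 4236 m²/day.
Total thickness b = 29.08 m, so K_eq = Σ(K_i·b_i)/b = 145.7 m/day.

146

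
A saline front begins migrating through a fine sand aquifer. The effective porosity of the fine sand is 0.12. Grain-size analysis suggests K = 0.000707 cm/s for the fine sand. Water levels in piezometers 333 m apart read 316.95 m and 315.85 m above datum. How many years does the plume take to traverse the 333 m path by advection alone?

Convert K: 0.000707 cm/s × 864 = 0.6108 m/day.
Hydraulic gradient i = (316.95 − 315.85) / 333 = 1.1 / 333 = 0.003303.
Darcy flux q = K · i = 0.6108 × 0.003303 = 0.002018 m/day.
Seepage velocity v = q / n_e = 0.002018 / 0.12 = 0.01682 m/day.
Travel time t = L / v = 333 / 0.01682 = 19804 days = 54.22 years.

54.2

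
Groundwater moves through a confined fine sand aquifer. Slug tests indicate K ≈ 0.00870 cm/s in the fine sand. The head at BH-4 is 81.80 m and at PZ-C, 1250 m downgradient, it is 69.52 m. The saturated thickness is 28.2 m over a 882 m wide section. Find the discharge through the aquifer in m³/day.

Convert K: 0.00870 cm/s × 864 = 7.517 m/day.
Cross-sectional area A = 882 × 28.2 = 24872 m².
Hydraulic gradient i = (81.80 − 69.52) / 1250 = 12.28 / 1250 = 0.009824.
Darcy's law: Q = K · A · i = 7.517 × 24872 × 0.009824 = 1837 m³/day.

1840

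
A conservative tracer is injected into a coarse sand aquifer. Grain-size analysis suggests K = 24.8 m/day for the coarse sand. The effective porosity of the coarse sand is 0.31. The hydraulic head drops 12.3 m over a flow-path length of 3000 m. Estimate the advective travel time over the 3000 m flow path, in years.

Hydraulic gradient i = Δh / L = 12.3 / 3000 = 0.004100.
Darcy flux q = K · i = 24.80 × 0.004100 = 0.1017 m/day.
Seepage velocity v = q / n_e = 0.1017 / 0.31 = 0.3280 m/day.
Travel time t = L / v = 3000 / 0.3280 = 9146 days = 25.04 years.

25.0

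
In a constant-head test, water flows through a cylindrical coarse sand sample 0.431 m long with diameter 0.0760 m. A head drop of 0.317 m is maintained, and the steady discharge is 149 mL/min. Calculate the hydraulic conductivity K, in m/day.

64.3

Cross-sectional area A = π·(d/2)² = π × (0.0760/2)² = 0.004536 m².
Convert discharge: 149 mL/min = 2.483e-06 m³/s.
Darcy's law rearranged: K = Q·L / (A·Δh) = 2.483e-06 × 0.431 / (0.004536 × 0.317) = 0.0007443 m/s = 64.31 m/day.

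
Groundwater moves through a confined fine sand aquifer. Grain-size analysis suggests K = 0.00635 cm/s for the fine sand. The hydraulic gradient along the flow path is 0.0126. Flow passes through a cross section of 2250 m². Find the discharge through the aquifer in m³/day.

Convert K: 0.00635 cm/s × 864 = 5.486 m/day.
Hydraulic gradient i = 0.0126.
Darcy's law: Q = K · A · i = 5.486 × 2250 × 0.01260 = 155.5 m³/day.

156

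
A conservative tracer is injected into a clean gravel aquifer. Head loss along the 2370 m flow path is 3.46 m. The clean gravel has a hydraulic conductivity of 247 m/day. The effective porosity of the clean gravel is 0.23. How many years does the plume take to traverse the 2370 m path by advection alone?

Hydraulic gradient i = Δh / L = 3.46 / 2370 = 0.001460.
Darcy flux q = K · i = 247.0 × 0.001460 = 0.3606 m/day.
Seepage velocity v = q / n_e = 0.3606 / 0.23 = 1.568 m/day.
Travel time t = L / v = 2370 / 1.568 = 1512 days = 4.139 years.

4.14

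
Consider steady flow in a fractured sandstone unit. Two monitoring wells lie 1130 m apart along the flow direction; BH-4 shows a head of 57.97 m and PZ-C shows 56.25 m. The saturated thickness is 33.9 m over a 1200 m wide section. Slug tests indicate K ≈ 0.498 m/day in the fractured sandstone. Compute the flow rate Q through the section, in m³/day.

Cross-sectional area A = 1200 × 33.9 = 40680 m².
Hydraulic gradient i = (57.97 − 56.25) / 1130 = 1.72 / 1130 = 0.001522.
Darcy's law: Q = K · A · i = 0.4980 × 40680 × 0.001522 = 30.84 m³/day.

30.8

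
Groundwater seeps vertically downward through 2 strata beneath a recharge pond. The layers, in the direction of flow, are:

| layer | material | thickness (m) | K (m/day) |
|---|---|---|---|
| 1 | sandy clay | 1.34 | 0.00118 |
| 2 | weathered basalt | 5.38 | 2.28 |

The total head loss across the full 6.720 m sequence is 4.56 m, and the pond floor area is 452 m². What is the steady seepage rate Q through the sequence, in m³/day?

1.81

Flow is perpendicular to layering, so the layers act in series and the equivalent K is the thickness-weighted harmonic mean.
Total thickness L = 1.34 + 5.38 = 6.720 m.
Σ(b_i/K_i) = 1.34/0.00118 + 5.38/2.28 = 1138 d.
K_eq = L / Σ(b_i/K_i) = 6.720 / 1138 = 0.005905 m/day.
Q = K_eq · A · (Δh/L) = 0.005905 × 452 × (4.56/6.720) = 1.811 m³/day.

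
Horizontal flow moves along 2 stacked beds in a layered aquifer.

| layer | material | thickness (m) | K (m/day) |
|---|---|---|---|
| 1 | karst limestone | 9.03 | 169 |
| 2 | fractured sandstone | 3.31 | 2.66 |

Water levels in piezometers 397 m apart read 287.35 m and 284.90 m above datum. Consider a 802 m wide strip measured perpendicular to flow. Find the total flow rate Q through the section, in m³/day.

7600

Flow is parallel to layering, so each bed carries its own Darcy discharge and the transmissivities add.
Σ(K_i·b_i) = 169×9.03 + 2.66×3.31 = 1535 m²/day.
Hydraulic gradient i = (287.35 − 284.90) / 397 = 2.45 / 397 = 0.006171.
Q = Σ(K_i·b_i) · W · i = 1535 × 802 × 0.006171 = 7597 m³/day.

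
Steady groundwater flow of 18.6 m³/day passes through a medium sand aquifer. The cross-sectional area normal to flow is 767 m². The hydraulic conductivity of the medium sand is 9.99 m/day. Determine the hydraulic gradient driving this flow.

0.00243

From Q = K·A·i, i = Q / (K·A) = 18.6 / (9.990 × 767.0) = 0.002427.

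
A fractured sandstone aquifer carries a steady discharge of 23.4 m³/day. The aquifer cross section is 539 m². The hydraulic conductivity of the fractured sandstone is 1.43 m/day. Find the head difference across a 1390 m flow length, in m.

From Q = K·A·i, i = Q / (K·A) = 23.4 / (1.430 × 539.0) = 0.03036.
Head loss Δh = i · L = 0.03036 × 1390 = 42.20 m.

42.2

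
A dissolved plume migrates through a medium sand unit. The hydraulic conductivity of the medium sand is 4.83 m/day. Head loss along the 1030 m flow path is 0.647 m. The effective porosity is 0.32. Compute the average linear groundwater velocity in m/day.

Hydraulic gradient i = Δh / L = 0.647 / 1030 = 0.0006282.
Darcy flux q = K · i = 4.830 × 0.0006282 = 0.003034 m/day.
Seepage velocity v = q / n_e = 0.003034 / 0.32 = 0.009481 m/day.

0.00948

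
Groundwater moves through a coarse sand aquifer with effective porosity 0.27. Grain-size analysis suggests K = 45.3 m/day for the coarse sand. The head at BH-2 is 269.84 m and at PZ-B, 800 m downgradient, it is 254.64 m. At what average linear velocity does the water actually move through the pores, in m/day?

3.19

Hydraulic gradient i = (269.84 − 254.64) / 800 = 15.2 / 800 = 0.01900.
Darcy flux q = K · i = 45.30 × 0.01900 = 0.8607 m/day.
Seepage velocity v = q / n_e = 0.8607 / 0.27 = 3.188 m/day.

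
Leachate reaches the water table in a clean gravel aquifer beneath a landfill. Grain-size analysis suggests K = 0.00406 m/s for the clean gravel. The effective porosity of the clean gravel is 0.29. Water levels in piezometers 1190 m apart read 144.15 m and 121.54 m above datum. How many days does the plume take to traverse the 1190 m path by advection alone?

51.8

Convert K: 0.00406 m/s × 86400 = 350.8 m/day.
Hydraulic gradient i = (144.15 − 121.54) / 1190 = 22.61 / 1190 = 0.01900.
Darcy flux q = K · i = 350.8 × 0.01900 = 6.665 m/day.
Seepage velocity v = q / n_e = 6.665 / 0.29 = 22.98 m/day.
Travel time t = L / v = 1190 / 22.98 = 51.78 days.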